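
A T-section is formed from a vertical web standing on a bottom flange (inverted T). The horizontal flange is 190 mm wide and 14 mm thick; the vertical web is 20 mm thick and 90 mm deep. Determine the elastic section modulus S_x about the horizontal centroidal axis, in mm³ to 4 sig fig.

S_x ≈ 5.474 × 10⁴ mm³

Split into non-overlapping primitives; take the origin at the lower-left of the bounding box.
Flange: 190 × 14, A = 2 660 mm², y = 7 mm, Ī = 43446.7 mm⁴.
Web: 20 × 90, A = 1 800 mm², y = 59 mm, Ī = 1 215 000 mm⁴.
Centroid: ȳ = ΣA·y / ΣA = 27.9865 mm.
Transfer each piece to the horizontal centroidal axis using Ī + A·d² with d = y − 27.9865:
  flange: d = -20.9865 mm → contributes +1 215 004 mm⁴
  web: d = 31.0135 mm → contributes +2 946 302 mm⁴
Total I = 4 161 306 mm⁴.
Extreme fibre distance c = 76.0135 mm; S = I/c = 54744.3 mm³.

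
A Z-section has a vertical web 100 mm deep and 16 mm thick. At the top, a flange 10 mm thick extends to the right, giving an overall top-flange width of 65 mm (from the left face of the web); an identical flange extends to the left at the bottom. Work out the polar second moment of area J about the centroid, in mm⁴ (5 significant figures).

J ≈ 4.5913 × 10⁶ mm⁴

Break the section into simple shapes (no overlaps), measuring from the bottom-left corner of the bounding box.
Web: 16 × 100, A = 1 600 mm², y = 50 mm, Ī = 1 333 333 mm⁴.
Top flange (beyond web): 49 × 10, A = 490 mm², y = 95 mm, Ī = 4083.333 mm⁴.
Bottom flange (beyond web): 49 × 10, A = 490 mm², y = 5 mm, Ī = 4083.333 mm⁴.
Centroid: ȳ = ΣA·y / ΣA = 50 mm.
Transfer each piece to the centroidal x-axis using Ī + A·d² with d = y − 50:
  web: d = 0 mm → contributes +1 333 333 mm⁴
  top flange (beyond web): d = 45 mm → contributes +996333.3 mm⁴
  bottom flange (beyond web): d = -45 mm → contributes +996333.3 mm⁴
Total I = 3 326 000 mm⁴.
For the y-axis: x̄ = 57 mm.
Repeating about the centroidal y-axis gives I_y = 1 265 340 mm⁴.
Polar second moment: J = I_x + I_y = 4 591 340 mm⁴.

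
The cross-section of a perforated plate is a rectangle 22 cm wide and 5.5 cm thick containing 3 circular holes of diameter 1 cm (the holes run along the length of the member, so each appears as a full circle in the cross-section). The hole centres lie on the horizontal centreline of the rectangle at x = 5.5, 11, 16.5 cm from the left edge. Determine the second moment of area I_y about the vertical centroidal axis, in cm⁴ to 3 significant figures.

I_y ≈ 4830 cm⁴

Treat the section as a set of non-overlapping primitives; coordinates are from the bounding-box lower-left.
Plate: 22 × 5.5, A = 121 cm², x = 11 cm, Ī = 4880.3 cm⁴.
Hole 1 (subtracted): ⌀1, A = 0.7854 cm², x = 5.5 cm, Ī = 0.049087 cm⁴.
Hole 2 (subtracted): ⌀1, A = 0.7854 cm², x = 11 cm, Ī = 0.049087 cm⁴.
Hole 3 (subtracted): ⌀1, A = 0.7854 cm², x = 16.5 cm, Ī = 0.049087 cm⁴.
By symmetry the centroid is at mid-width, x̄ = 11 cm.
Transfer each piece to the vertical centroidal axis using Ī + A·d² with d = x − 11:
  plate: d = 0 cm → contributes +4880.3 cm⁴
  hole 1: d = -5.5 cm → contributes −23.807 cm⁴
  hole 2: d = 0 cm → contributes −0.049087 cm⁴
  hole 3: d = 5.5 cm → contributes −23.807 cm⁴
Total I = 4832.7 cm⁴.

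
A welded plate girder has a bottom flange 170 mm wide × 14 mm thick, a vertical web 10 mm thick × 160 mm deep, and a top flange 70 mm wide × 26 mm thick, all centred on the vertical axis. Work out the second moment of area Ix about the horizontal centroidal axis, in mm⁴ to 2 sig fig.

Ix ≈ 3.7 × 10⁷ mm⁴

Decompose the section into non-overlapping parts with the origin at the bottom-left of its bounding rectangle.
Bottom plate: 170 × 14, A = 2 380 mm², y = 7 mm, Ī = 38 873 mm⁴.
Web plate: 10 × 160, A = 1 600 mm², y = 94 mm, Ī = 3 413 333 mm⁴.
Top plate: 70 × 26, A = 1 820 mm², y = 187 mm, Ī = 102 527 mm⁴.
Centroid: ȳ = ΣA·y / ΣA = 87.48 mm.
Transfer each piece to the horizontal centroidal axis using Ī + A·d² with d = y − 87.48:
  bottom plate: d = -80.48 mm → contributes +15 455 262 mm⁴
  web plate: d = 6.517 mm → contributes +3 481 292 mm⁴
  top plate: d = 99.52 mm → contributes +18 127 227 mm⁴
Total I = 37 063 782 mm⁴.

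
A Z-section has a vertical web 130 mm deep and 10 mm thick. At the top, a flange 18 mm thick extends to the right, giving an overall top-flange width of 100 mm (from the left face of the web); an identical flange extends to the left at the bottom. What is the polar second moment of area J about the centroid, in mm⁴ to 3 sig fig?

Split into non-overlapping primitives; take the origin at the lower-left of the bounding box.
Web: 10 × 130, A = 1 300 mm², y = 65 mm, Ī = 1 830 833 mm⁴.
Top flange (beyond web): 90 × 18, A = 1 620 mm², y = 121 mm, Ī = 43 740 mm⁴.
Bottom flange (beyond web): 90 × 18, A = 1 620 mm², y = 9 mm, Ī = 43 740 mm⁴.
Centroid: ȳ = ΣA·y / ΣA = 65 mm.
Transfer each piece to the centroidal x-axis using Ī + A·d² with d = y − 65:
  web: d = 0 mm → contributes +1 830 833 mm⁴
  top flange (beyond web): d = 56 mm → contributes +5 124 060 mm⁴
  bottom flange (beyond web): d = -56 mm → contributes +5 124 060 mm⁴
Total I = 12 078 953 mm⁴.
For the y-axis: x̄ = 95 mm.
Repeating about the centroidal y-axis gives I_y = 10 297 833 mm⁴.
Polar second moment: J = I_x + I_y = 22 376 787 mm⁴.

J ≈ 2.24 × 10⁷ mm⁴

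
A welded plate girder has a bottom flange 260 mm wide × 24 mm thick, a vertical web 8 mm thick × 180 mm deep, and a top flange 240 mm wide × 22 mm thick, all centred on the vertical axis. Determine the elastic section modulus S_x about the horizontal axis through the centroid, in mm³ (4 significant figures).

Decompose the section into non-overlapping parts with the origin at the bottom-left of its bounding rectangle.
Bottom plate: 260 × 24, A = 6 240 mm², y = 12 mm, Ī = 299 520 mm⁴.
Web plate: 8 × 180, A = 1 440 mm², y = 114 mm, Ī = 3 888 000 mm⁴.
Top plate: 240 × 22, A = 5 280 mm², y = 215 mm, Ī = 212 960 mm⁴.
Centroid: ȳ = ΣA·y / ΣA = 106.037 mm.
Transfer each piece to the horizontal axis through the centroid using Ī + A·d² with d = y − 106.037:
  bottom plate: d = -94.037 mm → contributes +55 479 617 mm⁴
  web plate: d = 7.96296 mm → contributes +3 979 309 mm⁴
  top plate: d = 108.963 mm → contributes +62 902 016 mm⁴
Total I = 122 360 942 mm⁴.
Extreme fibre distance c = 119.963 mm; S = I/c = 1 019 989 mm³.

S_x ≈ 1.020 × 10⁶ mm³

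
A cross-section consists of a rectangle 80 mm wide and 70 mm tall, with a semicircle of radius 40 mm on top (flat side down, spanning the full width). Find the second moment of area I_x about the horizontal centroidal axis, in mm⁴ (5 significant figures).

I_x ≈ 7.2541 × 10⁶ mm⁴

Split into non-overlapping primitives; take the origin at the lower-left of the bounding box.
Rectangular body: 80 × 70, A = 5 600 mm², y = 35 mm, Ī = 2 286 667 mm⁴.
Semicircular cap: semicircle r = 40, A = 2513.274 mm², y = 86.97653 mm, Ī = 280977.8 mm⁴.
Centroid: ȳ = ΣA·y / ΣA = 51.10093 mm.
Transfer each piece to the horizontal centroidal axis using Ī + A·d² with d = y − 51.10093:
  rectangular body: d = -16.10093 mm → contributes +3 738 410 mm⁴
  semicircular cap: d = 35.8756 mm → contributes +3 515 709 mm⁴
Total I = 7 254 119 mm⁴.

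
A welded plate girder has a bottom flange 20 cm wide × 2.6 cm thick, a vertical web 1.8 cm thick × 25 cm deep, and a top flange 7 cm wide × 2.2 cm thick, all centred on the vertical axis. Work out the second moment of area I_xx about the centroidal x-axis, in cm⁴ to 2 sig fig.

Treat the section as a set of non-overlapping primitives; coordinates are from the bounding-box lower-left.
Bottom plate: 20 × 2.6, A = 52 cm², y = 1.3 cm, Ī = 29.29 cm⁴.
Web plate: 1.8 × 25, A = 45 cm², y = 15.1 cm, Ī = 2 344 cm⁴.
Top plate: 7 × 2.2, A = 15.4 cm², y = 28.7 cm, Ī = 6.211 cm⁴.
Centroid: ȳ = ΣA·y / ΣA = 10.58 cm.
Transfer each piece to the centroidal x-axis using Ī + A·d² with d = y − 10.58:
  bottom plate: d = -9.279 cm → contributes +4 506 cm⁴
  web plate: d = 4.521 cm → contributes +3 264 cm⁴
  top plate: d = 18.12 cm → contributes +5 063 cm⁴
Total I = 12 833 cm⁴.

I_xx ≈ 1.3 × 10⁴ cm⁴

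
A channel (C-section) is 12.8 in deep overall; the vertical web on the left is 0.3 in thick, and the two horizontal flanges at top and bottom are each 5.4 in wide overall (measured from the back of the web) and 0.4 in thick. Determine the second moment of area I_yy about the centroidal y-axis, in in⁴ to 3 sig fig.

I_yy ≈ 23.3 in⁴

Split into non-overlapping primitives; take the origin at the lower-left of the bounding box.
Web: 0.3 × 12.8, A = 3.84 in², x = 0.15 in, Ī = 0.0288 in⁴.
Top flange (beyond web): 5.1 × 0.4, A = 2.04 in², x = 2.85 in, Ī = 4.4217 in⁴.
Bottom flange (beyond web): 5.1 × 0.4, A = 2.04 in², x = 2.85 in, Ī = 4.4217 in⁴.
Centroid: x̄ = ΣA·x / ΣA = 1.5409 in.
Transfer each piece to the centroidal y-axis using Ī + A·d² with d = x − 1.5409:
  web: d = -1.3909 in → contributes +7.4578 in⁴
  top flange (beyond web): d = 1.3091 in → contributes +7.9177 in⁴
  bottom flange (beyond web): d = 1.3091 in → contributes +7.9177 in⁴
Total I = 23.293 in⁴.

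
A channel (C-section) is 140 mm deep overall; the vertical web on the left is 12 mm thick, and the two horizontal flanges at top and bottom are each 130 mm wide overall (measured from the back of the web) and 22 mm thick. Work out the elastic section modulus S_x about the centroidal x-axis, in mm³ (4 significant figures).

S_x ≈ 3.004 × 10⁵ mm³

Decompose the section into non-overlapping parts with the origin at the bottom-left of its bounding rectangle.
Web: 12 × 140, A = 1 680 mm², y = 70 mm, Ī = 2 744 000 mm⁴.
Top flange (beyond web): 118 × 22, A = 2 596 mm², y = 129 mm, Ī = 104 705 mm⁴.
Bottom flange (beyond web): 118 × 22, A = 2 596 mm², y = 11 mm, Ī = 104 705 mm⁴.
By symmetry the centroid is at mid-height, ȳ = 70 mm.
Transfer each piece to the centroidal x-axis using Ī + A·d² with d = y − 70:
  web: d = 0 mm → contributes +2 744 000 mm⁴
  top flange (beyond web): d = 59 mm → contributes +9 141 381 mm⁴
  bottom flange (beyond web): d = -59 mm → contributes +9 141 381 mm⁴
Total I = 21 026 763 mm⁴.
Extreme fibre distance c = 70 mm; S = I/c = 300 382 mm³.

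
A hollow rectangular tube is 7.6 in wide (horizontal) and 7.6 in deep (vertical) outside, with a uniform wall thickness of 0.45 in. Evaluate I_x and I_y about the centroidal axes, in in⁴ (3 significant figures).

I_x ≈ 110 in⁴, I_y ≈ 110 in⁴

Break the section into simple shapes (no overlaps), measuring from the bottom-left corner of the bounding box.
Outer rectangle: 7.6 × 7.6, A = 57.76 in², y = 3.8 in, Ī = 278.02 in⁴.
Inner void (subtracted): 6.7 × 6.7, A = 44.89 in², y = 3.8 in, Ī = 167.93 in⁴.
By symmetry the centroid is at mid-height, ȳ = 3.8 in.
All pieces are centred on the centroidal x-axis, so I = ΣĪ (holes subtracted) = 110.09 in⁴.
Repeating about the centroidal y-axis gives I_y = 110.09 in⁴.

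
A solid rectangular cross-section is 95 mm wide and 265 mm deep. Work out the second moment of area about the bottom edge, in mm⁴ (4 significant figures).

I_base ≈ 5.893 × 10⁸ mm⁴

The section: 95 × 265, A = 25 175 mm², y = 132.5 mm, Ī = 147 326 198 mm⁴.
Transfer it to a horizontal axis along the bottom face using Ī + A·d² with d = y − 0:
  the section: d = 132.5 mm → contributes +589 304 792 mm⁴
Total I = 589 304 792 mm⁴.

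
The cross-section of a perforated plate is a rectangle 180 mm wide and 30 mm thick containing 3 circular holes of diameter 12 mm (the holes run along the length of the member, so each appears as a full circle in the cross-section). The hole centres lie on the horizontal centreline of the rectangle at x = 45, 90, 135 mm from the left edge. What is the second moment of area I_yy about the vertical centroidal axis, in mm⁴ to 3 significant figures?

I_yy ≈ 1.41 × 10⁷ mm⁴

Break the section into simple shapes (no overlaps), measuring from the bottom-left corner of the bounding box.
Plate: 180 × 30, A = 5 400 mm², x = 90 mm, Ī = 14 580 000 mm⁴.
Hole 1 (subtracted): ⌀12, A = 113.1 mm², x = 45 mm, Ī = 1017.9 mm⁴.
Hole 2 (subtracted): ⌀12, A = 113.1 mm², x = 90 mm, Ī = 1017.9 mm⁴.
Hole 3 (subtracted): ⌀12, A = 113.1 mm², x = 135 mm, Ī = 1017.9 mm⁴.
By symmetry the centroid is at mid-width, x̄ = 90 mm.
Transfer each piece to the vertical centroidal axis using Ī + A·d² with d = x − 90:
  plate: d = 0 mm → contributes +14 580 000 mm⁴
  hole 1: d = -45 mm → contributes −230 040 mm⁴
  hole 2: d = 0 mm → contributes −1017.9 mm⁴
  hole 3: d = 45 mm → contributes −230 040 mm⁴
Total I = 14 118 902 mm⁴.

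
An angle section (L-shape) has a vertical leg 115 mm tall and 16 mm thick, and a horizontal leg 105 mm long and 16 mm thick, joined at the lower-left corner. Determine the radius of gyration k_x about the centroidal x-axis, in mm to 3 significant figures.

k_x ≈ 35.1 mm

Treat the section as a set of non-overlapping primitives; coordinates are from the bounding-box lower-left.
Vertical leg: 16 × 115, A = 1 840 mm², y = 57.5 mm, Ī = 2 027 833 mm⁴.
Horizontal leg (remainder): 89 × 16, A = 1 424 mm², y = 8 mm, Ī = 30 379 mm⁴.
Centroid: ȳ = ΣA·y / ΣA = 35.904 mm.
Transfer each piece to the centroidal x-axis using Ī + A·d² with d = y − 35.904:
  vertical leg: d = 21.596 mm → contributes +2 885 953 mm⁴
  horizontal leg (remainder): d = -27.904 mm → contributes +1 139 185 mm⁴
Total I = 4 025 138 mm⁴.
Radius of gyration: k = √(I/A) = √(4 025 138 / 3 264) = 35.117 mm.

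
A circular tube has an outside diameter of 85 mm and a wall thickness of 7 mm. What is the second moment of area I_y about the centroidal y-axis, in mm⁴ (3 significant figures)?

Decompose the section into non-overlapping parts with the origin at the bottom-left of its bounding rectangle.
Outer circle: ⌀85, A = 5674.5 mm², x = 42.5 mm, Ī = 2 562 392 mm⁴.
Bore (subtracted): ⌀71, A = 3959.2 mm², x = 42.5 mm, Ī = 1 247 393 mm⁴.
By symmetry the centroid is at mid-width, x̄ = 42.5 mm.
All pieces are centred on the centroidal y-axis, so I = ΣĪ (holes subtracted) = 1 314 999 mm⁴.

I_y ≈ 1.31 × 10⁶ mm⁴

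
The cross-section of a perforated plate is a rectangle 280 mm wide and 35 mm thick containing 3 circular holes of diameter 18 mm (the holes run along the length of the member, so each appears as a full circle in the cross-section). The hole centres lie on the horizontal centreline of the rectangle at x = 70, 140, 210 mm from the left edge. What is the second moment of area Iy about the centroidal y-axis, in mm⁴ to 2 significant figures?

Decompose the section into non-overlapping parts with the origin at the bottom-left of its bounding rectangle.
Plate: 280 × 35, A = 9 800 mm², x = 140 mm, Ī = 64 026 667 mm⁴.
Hole 1 (subtracted): ⌀18, A = 254.5 mm², x = 70 mm, Ī = 5 153 mm⁴.
Hole 2 (subtracted): ⌀18, A = 254.5 mm², x = 140 mm, Ī = 5 153 mm⁴.
Hole 3 (subtracted): ⌀18, A = 254.5 mm², x = 210 mm, Ī = 5 153 mm⁴.
By symmetry the centroid is at mid-width, x̄ = 140 mm.
Transfer each piece to the centroidal y-axis using Ī + A·d² with d = x − 140:
  plate: d = 0 mm → contributes +64 026 667 mm⁴
  hole 1: d = -70 mm → contributes −1 252 051 mm⁴
  hole 2: d = 0 mm → contributes −5 153 mm⁴
  hole 3: d = 70 mm → contributes −1 252 051 mm⁴
Total I = 61 517 411 mm⁴.

Iy ≈ 6.2 × 10⁷ mm⁴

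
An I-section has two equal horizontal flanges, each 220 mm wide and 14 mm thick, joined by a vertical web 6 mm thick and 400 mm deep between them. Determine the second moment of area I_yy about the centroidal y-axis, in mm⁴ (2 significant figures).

Split into non-overlapping primitives; take the origin at the lower-left of the bounding box.
Bottom flange: 220 × 14, A = 3 080 mm², x = 110 mm, Ī = 12 422 667 mm⁴.
Web: 6 × 400, A = 2 400 mm², x = 110 mm, Ī = 7 200 mm⁴.
Top flange: 220 × 14, A = 3 080 mm², x = 110 mm, Ī = 12 422 667 mm⁴.
By symmetry the centroid is at mid-width, x̄ = 110 mm.
All pieces are centred on the centroidal y-axis, so I = ΣĪ = 24 852 533 mm⁴.

I_yy ≈ 2.5 × 10⁷ mm⁴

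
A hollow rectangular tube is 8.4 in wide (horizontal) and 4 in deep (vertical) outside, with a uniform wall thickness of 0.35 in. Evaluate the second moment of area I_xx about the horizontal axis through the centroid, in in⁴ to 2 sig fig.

I_xx ≈ 22 in⁴

Treat the section as a set of non-overlapping primitives; coordinates are from the bounding-box lower-left.
Outer rectangle: 8.4 × 4, A = 33.6 in², y = 2 in, Ī = 44.8 in⁴.
Inner void (subtracted): 7.7 × 3.3, A = 25.41 in², y = 2 in, Ī = 23.06 in⁴.
By symmetry the centroid is at mid-height, ȳ = 2 in.
All pieces are centred on the horizontal axis through the centroid, so I = ΣĪ (holes subtracted) = 21.74 in⁴.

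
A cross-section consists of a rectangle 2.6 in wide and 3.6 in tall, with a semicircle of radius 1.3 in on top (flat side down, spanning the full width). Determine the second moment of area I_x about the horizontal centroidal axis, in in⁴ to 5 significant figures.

Treat the section as a set of non-overlapping primitives; coordinates are from the bounding-box lower-left.
Rectangular body: 2.6 × 3.6, A = 9.36 in², y = 1.8 in, Ī = 10.1088 in⁴.
Semicircular cap: semicircle r = 1.3, A = 2.654646 in², y = 4.151737 in, Ī = 0.3134769 in⁴.
Centroid: ȳ = ΣA·y / ΣA = 2.319618 in.
Transfer each piece to the horizontal centroidal axis using Ī + A·d² with d = y − 2.319618:
  rectangular body: d = -0.5196182 in → contributes +12.63603 in⁴
  semicircular cap: d = 1.832119 in → contributes +9.224219 in⁴
Total I = 21.86025 in⁴.

I_x ≈ 21.860 in⁴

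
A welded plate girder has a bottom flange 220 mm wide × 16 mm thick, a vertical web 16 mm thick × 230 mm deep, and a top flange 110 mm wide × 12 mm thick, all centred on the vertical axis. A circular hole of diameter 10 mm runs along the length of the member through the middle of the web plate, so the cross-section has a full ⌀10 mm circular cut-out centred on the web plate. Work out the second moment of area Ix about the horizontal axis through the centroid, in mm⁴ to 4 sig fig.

Ix ≈ 8.005 × 10⁷ mm⁴

Treat the section as a set of non-overlapping primitives; coordinates are from the bounding-box lower-left.
Bottom plate: 220 × 16, A = 3 520 mm², y = 8 mm, Ī = 75093.3 mm⁴.
Web plate: 16 × 230, A = 3 680 mm², y = 131 mm, Ī = 16 222 667 mm⁴.
Top plate: 110 × 12, A = 1 320 mm², y = 252 mm, Ī = 15 840 mm⁴.
Hole (subtracted): ⌀10, A = 78.5398 mm², y = 131 mm, Ī = 490.874 mm⁴.
Centroid: ȳ = ΣA·y / ΣA = 98.6312 mm.
Transfer each piece to the horizontal axis through the centroid using Ī + A·d² with d = y − 98.6312:
  bottom plate: d = -90.6312 mm → contributes +28 988 419 mm⁴
  web plate: d = 32.3688 mm → contributes +20 078 349 mm⁴
  top plate: d = 153.369 mm → contributes +31 064 868 mm⁴
  hole: d = 32.3688 mm → contributes −82780.2 mm⁴
Total I = 80 048 856 mm⁴.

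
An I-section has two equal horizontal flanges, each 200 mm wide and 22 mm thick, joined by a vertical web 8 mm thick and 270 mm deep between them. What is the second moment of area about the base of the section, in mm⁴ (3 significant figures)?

Split into non-overlapping primitives; take the origin at the lower-left of the bounding box.
Bottom flange: 200 × 22, A = 4 400 mm², y = 11 mm, Ī = 177 467 mm⁴.
Web: 8 × 270, A = 2 160 mm², y = 157 mm, Ī = 13 122 000 mm⁴.
Top flange: 200 × 22, A = 4 400 mm², y = 303 mm, Ī = 177 467 mm⁴.
Transfer each piece to the bottom edge using Ī + A·d² with d = y − 0:
  bottom flange: d = 11 mm → contributes +709 867 mm⁴
  web: d = 157 mm → contributes +66 363 840 mm⁴
  top flange: d = 303 mm → contributes +404 137 067 mm⁴
Total I = 471 210 773 mm⁴.

I_base ≈ 4.71 × 10⁸ mm⁴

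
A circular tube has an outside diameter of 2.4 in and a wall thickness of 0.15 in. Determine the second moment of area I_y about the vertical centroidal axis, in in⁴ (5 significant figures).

Split into non-overlapping primitives; take the origin at the lower-left of the bounding box.
Outer circle: ⌀2.4, A = 4.523893 in², x = 1.2 in, Ī = 1.628602 in⁴.
Bore (subtracted): ⌀2.1, A = 3.463606 in², x = 1.2 in, Ī = 0.9546564 in⁴.
By symmetry the centroid is at mid-width, x̄ = 1.2 in.
All pieces are centred on the vertical centroidal axis, so I = ΣĪ (holes subtracted) = 0.6739453 in⁴.

I_y ≈ 0.67395 in⁴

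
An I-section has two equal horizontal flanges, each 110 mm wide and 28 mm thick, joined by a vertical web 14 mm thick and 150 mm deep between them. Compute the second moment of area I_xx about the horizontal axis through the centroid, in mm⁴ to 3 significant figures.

I_xx ≈ 5.31 × 10⁷ mm⁴

Decompose the section into non-overlapping parts with the origin at the bottom-left of its bounding rectangle.
Bottom flange: 110 × 28, A = 3 080 mm², y = 14 mm, Ī = 201 227 mm⁴.
Web: 14 × 150, A = 2 100 mm², y = 103 mm, Ī = 3 937 500 mm⁴.
Top flange: 110 × 28, A = 3 080 mm², y = 192 mm, Ī = 201 227 mm⁴.
By symmetry the centroid is at mid-height, ȳ = 103 mm.
Transfer each piece to the horizontal axis through the centroid using Ī + A·d² with d = y − 103:
  bottom flange: d = -89 mm → contributes +24 597 907 mm⁴
  web: d = 0 mm → contributes +3 937 500 mm⁴
  top flange: d = 89 mm → contributes +24 597 907 mm⁴
Total I = 53 133 313 mm⁴.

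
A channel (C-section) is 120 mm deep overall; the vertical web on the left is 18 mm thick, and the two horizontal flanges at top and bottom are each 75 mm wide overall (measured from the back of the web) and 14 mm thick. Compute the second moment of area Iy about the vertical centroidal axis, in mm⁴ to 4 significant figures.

Iy ≈ 1.781 × 10⁶ mm⁴

Split into non-overlapping primitives; take the origin at the lower-left of the bounding box.
Web: 18 × 120, A = 2 160 mm², x = 9 mm, Ī = 58 320 mm⁴.
Top flange (beyond web): 57 × 14, A = 798 mm², x = 46.5 mm, Ī = 216 059 mm⁴.
Bottom flange (beyond web): 57 × 14, A = 798 mm², x = 46.5 mm, Ī = 216 059 mm⁴.
Centroid: x̄ = ΣA·x / ΣA = 24.9345 mm.
Transfer each piece to the vertical centroidal axis using Ī + A·d² with d = x − 24.9345:
  web: d = -15.9345 mm → contributes +606 762 mm⁴
  top flange (beyond web): d = 21.5655 mm → contributes +587 185 mm⁴
  bottom flange (beyond web): d = 21.5655 mm → contributes +587 185 mm⁴
Total I = 1 781 132 mm⁴.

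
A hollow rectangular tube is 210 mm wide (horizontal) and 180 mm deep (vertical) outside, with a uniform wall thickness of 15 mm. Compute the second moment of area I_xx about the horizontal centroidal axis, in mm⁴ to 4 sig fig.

Split into non-overlapping primitives; take the origin at the lower-left of the bounding box.
Outer rectangle: 210 × 180, A = 37 800 mm², y = 90 mm, Ī = 102 060 000 mm⁴.
Inner void (subtracted): 180 × 150, A = 27 000 mm², y = 90 mm, Ī = 50 625 000 mm⁴.
By symmetry the centroid is at mid-height, ȳ = 90 mm.
All pieces are centred on the horizontal centroidal axis, so I = ΣĪ (holes subtracted) = 51 435 000 mm⁴.

I_xx ≈ 5.144 × 10⁷ mm⁴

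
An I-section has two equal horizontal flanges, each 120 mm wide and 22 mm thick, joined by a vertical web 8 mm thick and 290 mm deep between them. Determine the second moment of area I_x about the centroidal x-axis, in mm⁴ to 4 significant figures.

Decompose the section into non-overlapping parts with the origin at the bottom-left of its bounding rectangle.
Bottom flange: 120 × 22, A = 2 640 mm², y = 11 mm, Ī = 106 480 mm⁴.
Web: 8 × 290, A = 2 320 mm², y = 167 mm, Ī = 16 259 333 mm⁴.
Top flange: 120 × 22, A = 2 640 mm², y = 323 mm, Ī = 106 480 mm⁴.
By symmetry the centroid is at mid-height, ȳ = 167 mm.
Transfer each piece to the centroidal x-axis using Ī + A·d² with d = y − 167:
  bottom flange: d = -156 mm → contributes +64 353 520 mm⁴
  web: d = 0 mm → contributes +16 259 333 mm⁴
  top flange: d = 156 mm → contributes +64 353 520 mm⁴
Total I = 144 966 373 mm⁴.

I_x ≈ 1.450 × 10⁸ mm⁴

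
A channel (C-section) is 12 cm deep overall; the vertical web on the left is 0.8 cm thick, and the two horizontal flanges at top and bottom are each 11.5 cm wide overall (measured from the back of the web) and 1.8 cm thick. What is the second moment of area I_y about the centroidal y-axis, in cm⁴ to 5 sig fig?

Treat the section as a set of non-overlapping primitives; coordinates are from the bounding-box lower-left.
Web: 0.8 × 12, A = 9.6 cm², x = 0.4 cm, Ī = 0.512 cm⁴.
Top flange (beyond web): 10.7 × 1.8, A = 19.26 cm², x = 6.15 cm, Ī = 183.7565 cm⁴.
Bottom flange (beyond web): 10.7 × 1.8, A = 19.26 cm², x = 6.15 cm, Ī = 183.7565 cm⁴.
Centroid: x̄ = ΣA·x / ΣA = 5.002868 cm.
Transfer each piece to the centroidal y-axis using Ī + A·d² with d = x − 5.002868:
  web: d = -4.602868 cm → contributes +203.9014 cm⁴
  top flange (beyond web): d = 1.147132 cm → contributes +209.1009 cm⁴
  bottom flange (beyond web): d = 1.147132 cm → contributes +209.1009 cm⁴
Total I = 622.1032 cm⁴.

I_y ≈ 622.10 cm⁴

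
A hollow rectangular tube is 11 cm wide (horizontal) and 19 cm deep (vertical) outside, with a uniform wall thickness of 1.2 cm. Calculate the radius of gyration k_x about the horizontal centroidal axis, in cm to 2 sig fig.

Break the section into simple shapes (no overlaps), measuring from the bottom-left corner of the bounding box.
Outer rectangle: 11 × 19, A = 209 cm², y = 9.5 cm, Ī = 6 287 cm⁴.
Inner void (subtracted): 8.6 × 16.6, A = 142.8 cm², y = 9.5 cm, Ī = 3 278 cm⁴.
By symmetry the centroid is at mid-height, ȳ = 9.5 cm.
All pieces are centred on the horizontal centroidal axis, so I = ΣĪ (holes subtracted) = 3 009 cm⁴.
Radius of gyration: k = √(I/A) = √(3 009 / 66.24) = 6.74 cm.

k_x ≈ 6.7 cm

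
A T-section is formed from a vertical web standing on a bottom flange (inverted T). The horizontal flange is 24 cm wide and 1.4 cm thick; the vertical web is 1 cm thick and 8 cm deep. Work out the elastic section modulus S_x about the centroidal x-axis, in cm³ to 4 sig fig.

S_x ≈ 24.49 cm³

Split into non-overlapping primitives; take the origin at the lower-left of the bounding box.
Flange: 24 × 1.4, A = 33.6 cm², y = 0.7 cm, Ī = 5.488 cm⁴.
Web: 1 × 8, A = 8 cm², y = 5.4 cm, Ī = 42.6667 cm⁴.
Centroid: ȳ = ΣA·y / ΣA = 1.60385 cm.
Transfer each piece to the centroidal x-axis using Ī + A·d² with d = y − 1.60385:
  flange: d = -0.903846 cm → contributes +32.9371 cm⁴
  web: d = 3.79615 cm → contributes +157.953 cm⁴
Total I = 190.89 cm⁴.
Extreme fibre distance c = 7.79615 cm; S = I/c = 24.4852 cm³.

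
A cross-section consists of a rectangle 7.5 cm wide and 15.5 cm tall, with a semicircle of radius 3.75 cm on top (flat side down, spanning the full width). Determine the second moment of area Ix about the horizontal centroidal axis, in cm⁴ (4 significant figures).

Break the section into simple shapes (no overlaps), measuring from the bottom-left corner of the bounding box.
Rectangular body: 7.5 × 15.5, A = 116.25 cm², y = 7.75 cm, Ī = 2327.42 cm⁴.
Semicircular cap: semicircle r = 3.75, A = 22.0893 cm², y = 17.0915 cm, Ī = 21.7049 cm⁴.
Centroid: ȳ = ΣA·y / ΣA = 9.24161 cm.
Transfer each piece to the horizontal centroidal axis using Ī + A·d² with d = y − 9.24161:
  rectangular body: d = -1.49161 cm → contributes +2586.07 cm⁴
  semicircular cap: d = 7.84994 cm → contributes +1382.88 cm⁴
Total I = 3968.95 cm⁴.

Ix ≈ 3969 cm⁴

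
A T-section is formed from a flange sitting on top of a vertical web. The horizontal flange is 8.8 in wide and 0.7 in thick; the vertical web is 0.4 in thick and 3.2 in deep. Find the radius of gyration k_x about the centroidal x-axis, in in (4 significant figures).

Break the section into simple shapes (no overlaps), measuring from the bottom-left corner of the bounding box.
Flange: 8.8 × 0.7, A = 6.16 in², y = 3.55 in, Ī = 0.251533 in⁴.
Web: 0.4 × 3.2, A = 1.28 in², y = 1.6 in, Ī = 1.09227 in⁴.
Centroid: ȳ = ΣA·y / ΣA = 3.21452 in.
Transfer each piece to the centroidal x-axis using Ī + A·d² with d = y − 3.21452:
  flange: d = 0.335484 in → contributes +0.944838 in⁴
  web: d = -1.61452 in → contributes +4.42879 in⁴
Total I = 5.37363 in⁴.
Radius of gyration: k = √(I/A) = √(5.37363 / 7.44) = 0.84986 in.

k_x ≈ 0.8499 in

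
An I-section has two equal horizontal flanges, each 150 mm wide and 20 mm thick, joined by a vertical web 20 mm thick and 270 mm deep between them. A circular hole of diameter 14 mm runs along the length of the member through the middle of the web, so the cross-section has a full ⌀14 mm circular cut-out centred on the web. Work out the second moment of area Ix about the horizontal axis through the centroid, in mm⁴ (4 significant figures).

Ix ≈ 1.592 × 10⁸ mm⁴

Treat the section as a set of non-overlapping primitives; coordinates are from the bounding-box lower-left.
Bottom flange: 150 × 20, A = 3 000 mm², y = 10 mm, Ī = 100 000 mm⁴.
Web: 20 × 270, A = 5 400 mm², y = 155 mm, Ī = 32 805 000 mm⁴.
Top flange: 150 × 20, A = 3 000 mm², y = 300 mm, Ī = 100 000 mm⁴.
Hole (subtracted): ⌀14, A = 153.938 mm², y = 155 mm, Ī = 1885.74 mm⁴.
By symmetry the centroid is at mid-height, ȳ = 155 mm.
Transfer each piece to the horizontal axis through the centroid using Ī + A·d² with d = y − 155:
  bottom flange: d = -145 mm → contributes +63 175 000 mm⁴
  web: d = 0 mm → contributes +32 805 000 mm⁴
  top flange: d = 145 mm → contributes +63 175 000 mm⁴
  hole: d = 0 mm → contributes −1885.74 mm⁴
Total I = 159 153 114 mm⁴.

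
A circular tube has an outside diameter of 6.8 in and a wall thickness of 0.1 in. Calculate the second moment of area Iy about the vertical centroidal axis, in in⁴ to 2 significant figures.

Decompose the section into non-overlapping parts with the origin at the bottom-left of its bounding rectangle.
Outer circle: ⌀6.8, A = 36.32 in², x = 3.4 in, Ī = 105 in⁴.
Bore (subtracted): ⌀6.6, A = 34.21 in², x = 3.4 in, Ī = 93.14 in⁴.
By symmetry the centroid is at mid-width, x̄ = 3.4 in.
All pieces are centred on the vertical centroidal axis, so I = ΣĪ (holes subtracted) = 11.81 in⁴.

Iy ≈ 12 in⁴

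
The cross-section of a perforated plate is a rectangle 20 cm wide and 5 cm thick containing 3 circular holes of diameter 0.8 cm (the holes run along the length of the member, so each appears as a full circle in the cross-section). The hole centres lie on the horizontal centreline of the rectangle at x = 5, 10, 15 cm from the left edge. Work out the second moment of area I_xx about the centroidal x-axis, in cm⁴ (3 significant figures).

Break the section into simple shapes (no overlaps), measuring from the bottom-left corner of the bounding box.
Plate: 20 × 5, A = 100 cm², y = 2.5 cm, Ī = 208.33 cm⁴.
Hole 1 (subtracted): ⌀0.8, A = 0.50265 cm², y = 2.5 cm, Ī = 0.020106 cm⁴.
Hole 2 (subtracted): ⌀0.8, A = 0.50265 cm², y = 2.5 cm, Ī = 0.020106 cm⁴.
Hole 3 (subtracted): ⌀0.8, A = 0.50265 cm², y = 2.5 cm, Ī = 0.020106 cm⁴.
By symmetry the centroid is at mid-height, ȳ = 2.5 cm.
All pieces are centred on the centroidal x-axis, so I = ΣĪ (holes subtracted) = 208.27 cm⁴.

I_xx ≈ 208 cm⁴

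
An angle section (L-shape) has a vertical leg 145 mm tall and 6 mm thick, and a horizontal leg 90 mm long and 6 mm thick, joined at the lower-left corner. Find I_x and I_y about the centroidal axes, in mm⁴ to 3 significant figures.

Split into non-overlapping primitives; take the origin at the lower-left of the bounding box.
Vertical leg: 6 × 145, A = 870 mm², y = 72.5 mm, Ī = 1 524 313 mm⁴.
Horizontal leg (remainder): 84 × 6, A = 504 mm², y = 3 mm, Ī = 1 512 mm⁴.
Centroid: ȳ = ΣA·y / ΣA = 47.007 mm.
Transfer each piece to the centroidal x-axis using Ī + A·d² with d = y − 47.007:
  vertical leg: d = 25.493 mm → contributes +2 089 739 mm⁴
  horizontal leg (remainder): d = -44.007 mm → contributes +977 547 mm⁴
Total I = 3 067 286 mm⁴.
For the y-axis: x̄ = 19.507 mm.
Repeating about the centroidal y-axis gives I_y = 945 193 mm⁴.

I_x ≈ 3.07 × 10⁶ mm⁴, I_y ≈ 9.45 × 10⁵ mm⁴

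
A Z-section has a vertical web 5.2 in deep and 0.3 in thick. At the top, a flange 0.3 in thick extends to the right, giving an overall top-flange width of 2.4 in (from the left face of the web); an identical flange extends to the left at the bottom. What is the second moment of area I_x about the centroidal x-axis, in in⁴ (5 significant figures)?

I_x ≈ 11.088 in⁴

Decompose the section into non-overlapping parts with the origin at the bottom-left of its bounding rectangle.
Web: 0.3 × 5.2, A = 1.56 in², y = 2.6 in, Ī = 3.5152 in⁴.
Top flange (beyond web): 2.1 × 0.3, A = 0.63 in², y = 5.05 in, Ī = 0.004725 in⁴.
Bottom flange (beyond web): 2.1 × 0.3, A = 0.63 in², y = 0.15 in, Ī = 0.004725 in⁴.
Centroid: ȳ = ΣA·y / ΣA = 2.6 in.
Transfer each piece to the centroidal x-axis using Ī + A·d² with d = y − 2.6:
  web: d = 0 in → contributes +3.5152 in⁴
  top flange (beyond web): d = 2.45 in → contributes +3.7863 in⁴
  bottom flange (beyond web): d = -2.45 in → contributes +3.7863 in⁴
Total I = 11.0878 in⁴.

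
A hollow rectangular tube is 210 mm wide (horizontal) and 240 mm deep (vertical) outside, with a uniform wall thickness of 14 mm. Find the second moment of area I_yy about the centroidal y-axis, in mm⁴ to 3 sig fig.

I_yy ≈ 7.87 × 10⁷ mm⁴

Break the section into simple shapes (no overlaps), measuring from the bottom-left corner of the bounding box.
Outer rectangle: 210 × 240, A = 50 400 mm², x = 105 mm, Ī = 185 220 000 mm⁴.
Inner void (subtracted): 182 × 212, A = 38 584 mm², x = 105 mm, Ī = 106 504 701 mm⁴.
By symmetry the centroid is at mid-width, x̄ = 105 mm.
All pieces are centred on the centroidal y-axis, so I = ΣĪ (holes subtracted) = 78 715 299 mm⁴.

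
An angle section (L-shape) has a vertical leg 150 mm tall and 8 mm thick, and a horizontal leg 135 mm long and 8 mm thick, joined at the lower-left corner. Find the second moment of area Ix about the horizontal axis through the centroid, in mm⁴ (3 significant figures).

Break the section into simple shapes (no overlaps), measuring from the bottom-left corner of the bounding box.
Vertical leg: 8 × 150, A = 1 200 mm², y = 75 mm, Ī = 2 250 000 mm⁴.
Horizontal leg (remainder): 127 × 8, A = 1 016 mm², y = 4 mm, Ī = 5418.7 mm⁴.
Centroid: ȳ = ΣA·y / ΣA = 42.448 mm.
Transfer each piece to the horizontal axis through the centroid using Ī + A·d² with d = y − 42.448:
  vertical leg: d = 32.552 mm → contributes +3 521 586 mm⁴
  horizontal leg (remainder): d = -38.448 mm → contributes +1 507 292 mm⁴
Total I = 5 028 879 mm⁴.

Ix ≈ 5.03 × 10⁶ mm⁴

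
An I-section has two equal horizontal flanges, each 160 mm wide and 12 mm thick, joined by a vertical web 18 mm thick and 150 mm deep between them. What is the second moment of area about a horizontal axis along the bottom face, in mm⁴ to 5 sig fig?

Break the section into simple shapes (no overlaps), measuring from the bottom-left corner of the bounding box.
Bottom flange: 160 × 12, A = 1 920 mm², y = 6 mm, Ī = 23 040 mm⁴.
Web: 18 × 150, A = 2 700 mm², y = 87 mm, Ī = 5 062 500 mm⁴.
Top flange: 160 × 12, A = 1 920 mm², y = 168 mm, Ī = 23 040 mm⁴.
Transfer each piece to the bottom edge using Ī + A·d² with d = y − 0:
  bottom flange: d = 6 mm → contributes +92 160 mm⁴
  web: d = 87 mm → contributes +25 498 800 mm⁴
  top flange: d = 168 mm → contributes +54 213 120 mm⁴
Total I = 79 804 080 mm⁴.

I_base ≈ 7.9804 × 10⁷ mm⁴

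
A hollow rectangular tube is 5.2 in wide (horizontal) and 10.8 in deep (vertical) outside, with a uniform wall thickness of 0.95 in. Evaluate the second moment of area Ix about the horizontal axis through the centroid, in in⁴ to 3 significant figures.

Treat the section as a set of non-overlapping primitives; coordinates are from the bounding-box lower-left.
Outer rectangle: 5.2 × 10.8, A = 56.16 in², y = 5.4 in, Ī = 545.88 in⁴.
Inner void (subtracted): 3.3 × 8.9, A = 29.37 in², y = 5.4 in, Ī = 193.87 in⁴.
By symmetry the centroid is at mid-height, ȳ = 5.4 in.
All pieces are centred on the horizontal axis through the centroid, so I = ΣĪ (holes subtracted) = 352.01 in⁴.

Ix ≈ 352 in⁴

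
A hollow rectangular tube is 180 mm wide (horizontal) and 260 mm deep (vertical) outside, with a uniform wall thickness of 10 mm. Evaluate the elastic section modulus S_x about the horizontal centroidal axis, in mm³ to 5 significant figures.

Break the section into simple shapes (no overlaps), measuring from the bottom-left corner of the bounding box.
Outer rectangle: 180 × 260, A = 46 800 mm², y = 130 mm, Ī = 263 640 000 mm⁴.
Inner void (subtracted): 160 × 240, A = 38 400 mm², y = 130 mm, Ī = 184 320 000 mm⁴.
By symmetry the centroid is at mid-height, ȳ = 130 mm.
All pieces are centred on the horizontal centroidal axis, so I = ΣĪ (holes subtracted) = 79 320 000 mm⁴.
Extreme fibre distance c = 130 mm; S = I/c = 610153.8 mm³.

S_x ≈ 6.1015 × 10⁵ mm³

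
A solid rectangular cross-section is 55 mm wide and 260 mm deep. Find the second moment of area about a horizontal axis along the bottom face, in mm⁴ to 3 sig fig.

I_base ≈ 3.22 × 10⁸ mm⁴

The section: 55 × 260, A = 14 300 mm², y = 130 mm, Ī = 80 556 667 mm⁴.
Transfer it to the bottom edge using Ī + A·d² with d = y − 0:
  the section: d = 130 mm → contributes +322 226 667 mm⁴
Total I = 322 226 667 mm⁴.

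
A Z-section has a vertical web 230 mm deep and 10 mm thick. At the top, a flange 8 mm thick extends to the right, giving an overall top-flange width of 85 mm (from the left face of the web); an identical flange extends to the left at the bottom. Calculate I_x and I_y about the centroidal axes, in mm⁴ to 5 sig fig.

Decompose the section into non-overlapping parts with the origin at the bottom-left of its bounding rectangle.
Web: 10 × 230, A = 2 300 mm², y = 115 mm, Ī = 10 139 167 mm⁴.
Top flange (beyond web): 75 × 8, A = 600 mm², y = 226 mm, Ī = 3 200 mm⁴.
Bottom flange (beyond web): 75 × 8, A = 600 mm², y = 4 mm, Ī = 3 200 mm⁴.
Centroid: ȳ = ΣA·y / ΣA = 115 mm.
Transfer each piece to the centroidal x-axis using Ī + A·d² with d = y − 115:
  web: d = 0 mm → contributes +10 139 167 mm⁴
  top flange (beyond web): d = 111 mm → contributes +7 395 800 mm⁴
  bottom flange (beyond web): d = -111 mm → contributes +7 395 800 mm⁴
Total I = 24 930 767 mm⁴.
For the y-axis: x̄ = 80 mm.
Repeating about the centroidal y-axis gives I_y = 2 749 167 mm⁴.

I_x ≈ 2.4931 × 10⁷ mm⁴, I_y ≈ 2.7492 × 10⁶ mm⁴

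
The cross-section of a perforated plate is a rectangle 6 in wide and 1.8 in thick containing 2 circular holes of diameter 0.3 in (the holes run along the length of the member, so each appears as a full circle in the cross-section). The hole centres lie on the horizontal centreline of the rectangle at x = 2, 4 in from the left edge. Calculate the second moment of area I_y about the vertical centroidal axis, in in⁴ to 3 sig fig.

I_y ≈ 32.3 in⁴

Treat the section as a set of non-overlapping primitives; coordinates are from the bounding-box lower-left.
Plate: 6 × 1.8, A = 10.8 in², x = 3 in, Ī = 32.4 in⁴.
Hole 1 (subtracted): ⌀0.3, A = 0.070686 in², x = 2 in, Ī = 0.00039761 in⁴.
Hole 2 (subtracted): ⌀0.3, A = 0.070686 in², x = 4 in, Ī = 0.00039761 in⁴.
By symmetry the centroid is at mid-width, x̄ = 3 in.
Transfer each piece to the vertical centroidal axis using Ī + A·d² with d = x − 3:
  plate: d = 0 in → contributes +32.4 in⁴
  hole 1: d = -1 in → contributes −0.071083 in⁴
  hole 2: d = 1 in → contributes −0.071083 in⁴
Total I = 32.258 in⁴.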